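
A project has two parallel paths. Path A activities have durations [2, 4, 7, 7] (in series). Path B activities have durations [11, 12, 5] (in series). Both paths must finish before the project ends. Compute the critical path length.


Path A total = 2 + 4 + 7 + 7 = 20
Path B total = 11 + 12 + 5 = 28
Critical path = longest path = max(20, 28) = 28

28


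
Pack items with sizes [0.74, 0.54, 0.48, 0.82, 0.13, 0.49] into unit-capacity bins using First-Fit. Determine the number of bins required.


Place items sequentially using First-Fit:
  Item 0.74 -> new Bin 1
  Item 0.54 -> new Bin 2
  Item 0.48 -> new Bin 3
  Item 0.82 -> new Bin 4
  Item 0.13 -> Bin 1 (now 0.87)
  Item 0.49 -> Bin 3 (now 0.97)
Total bins used = 4

4


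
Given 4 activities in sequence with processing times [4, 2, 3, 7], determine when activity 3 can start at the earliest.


Activity 3 starts after activities 1 through 2 complete.
Predecessor durations: [4, 2]
ES = 4 + 2 = 6

6


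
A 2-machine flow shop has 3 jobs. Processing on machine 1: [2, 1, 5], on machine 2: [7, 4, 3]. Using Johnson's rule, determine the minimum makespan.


Apply Johnson's rule:
  Group 1 (a <= b): [(2, 1, 4), (1, 2, 7)]
  Group 2 (a > b): [(3, 5, 3)]
Optimal job order: [2, 1, 3]
Schedule:
  Job 2: M1 done at 1, M2 done at 5
  Job 1: M1 done at 3, M2 done at 12
  Job 3: M1 done at 8, M2 done at 15
Makespan = 15

15


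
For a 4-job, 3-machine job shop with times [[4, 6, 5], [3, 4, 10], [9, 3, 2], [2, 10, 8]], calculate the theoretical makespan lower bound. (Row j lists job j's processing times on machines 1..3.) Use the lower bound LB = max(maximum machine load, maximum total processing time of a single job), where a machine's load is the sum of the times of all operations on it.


Machine loads:
  Machine 1: 4 + 3 + 9 + 2 = 18
  Machine 2: 6 + 4 + 3 + 10 = 23
  Machine 3: 5 + 10 + 2 + 8 = 25
Max machine load = 25
Job totals:
  Job 1: 15
  Job 2: 17
  Job 3: 14
  Job 4: 20
Max job total = 20
Lower bound = max(25, 20) = 25

25


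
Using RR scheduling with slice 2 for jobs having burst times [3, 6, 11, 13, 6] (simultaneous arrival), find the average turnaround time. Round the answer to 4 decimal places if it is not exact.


Time quantum = 2
Execution trace:
  J1 runs 2 units, time = 2
  J2 runs 2 units, time = 4
  J3 runs 2 units, time = 6
  J4 runs 2 units, time = 8
  J5 runs 2 units, time = 10
  J1 runs 1 units, time = 11
  J2 runs 2 units, time = 13
  J3 runs 2 units, time = 15
  J4 runs 2 units, time = 17
  J5 runs 2 units, time = 19
  J2 runs 2 units, time = 21
  J3 runs 2 units, time = 23
  J4 runs 2 units, time = 25
  J5 runs 2 units, time = 27
  J3 runs 2 units, time = 29
  J4 runs 2 units, time = 31
  J3 runs 2 units, time = 33
  J4 runs 2 units, time = 35
  J3 runs 1 units, time = 36
  J4 runs 2 units, time = 38
  J4 runs 1 units, time = 39
Finish times: [11, 21, 36, 39, 27]
Average turnaround = 134/5 = 26.8

26.8


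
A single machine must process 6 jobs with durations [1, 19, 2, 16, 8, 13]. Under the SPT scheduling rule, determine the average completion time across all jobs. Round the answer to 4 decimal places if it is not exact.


Sort jobs by processing time (SPT order): [1, 2, 8, 13, 16, 19]
Compute completion times sequentially:
  Job 1: processing = 1, completes at 1
  Job 2: processing = 2, completes at 3
  Job 3: processing = 8, completes at 11
  Job 4: processing = 13, completes at 24
  Job 5: processing = 16, completes at 40
  Job 6: processing = 19, completes at 59
Sum of completion times = 138
Average completion time = 138/6 = 23.0

23.0


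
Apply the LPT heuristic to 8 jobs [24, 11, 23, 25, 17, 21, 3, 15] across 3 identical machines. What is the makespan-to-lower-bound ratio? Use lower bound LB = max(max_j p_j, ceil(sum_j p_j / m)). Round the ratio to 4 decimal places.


LPT order: [25, 24, 23, 21, 17, 15, 11, 3]
Machine loads after assignment: [51, 44, 44]
LPT makespan = 51
Lower bound = max(max_job, ceil(total/3)) = max(25, 47) = 47
Ratio = 51 / 47 = 1.0851

1.0851


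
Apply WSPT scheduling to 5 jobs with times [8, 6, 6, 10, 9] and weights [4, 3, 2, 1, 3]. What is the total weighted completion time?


Compute p/w ratios and sort ascending (WSPT): [(8, 4), (6, 3), (6, 2), (9, 3), (10, 1)]
Compute weighted completion times:
  Job (p=8,w=4): C=8, w*C=4*8=32
  Job (p=6,w=3): C=14, w*C=3*14=42
  Job (p=6,w=2): C=20, w*C=2*20=40
  Job (p=9,w=3): C=29, w*C=3*29=87
  Job (p=10,w=1): C=39, w*C=1*39=39
Total weighted completion time = 240

240


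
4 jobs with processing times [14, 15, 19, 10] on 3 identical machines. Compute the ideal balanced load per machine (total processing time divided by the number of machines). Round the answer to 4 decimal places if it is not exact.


Total processing time = 14 + 15 + 19 + 10 = 58
Number of machines = 3
Ideal balanced load = 58 / 3 = 19.3333

19.3333


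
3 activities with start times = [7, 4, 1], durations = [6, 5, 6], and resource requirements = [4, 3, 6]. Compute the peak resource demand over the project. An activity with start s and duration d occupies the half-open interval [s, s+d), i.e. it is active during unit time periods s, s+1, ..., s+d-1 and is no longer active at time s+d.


Each activity i is active on [start_i, start_i + duration_i).
Compute total resource usage per time slot:
  t=0: active resources = [], total = 0
  t=1: active resources = [6], total = 6
  t=2: active resources = [6], total = 6
  t=3: active resources = [6], total = 6
  t=4: active resources = [3, 6], total = 9
  t=5: active resources = [3, 6], total = 9
  t=6: active resources = [3, 6], total = 9
  t=7: active resources = [4, 3], total = 7
  t=8: active resources = [4, 3], total = 7
  t=9: active resources = [4], total = 4
  t=10: active resources = [4], total = 4
  t=11: active resources = [4], total = 4
  t=12: active resources = [4], total = 4
Peak resource demand = 9

9


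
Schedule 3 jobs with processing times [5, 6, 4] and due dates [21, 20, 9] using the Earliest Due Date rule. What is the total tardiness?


Sort by due date (EDD order): [(4, 9), (6, 20), (5, 21)]
Compute completion times and tardiness:
  Job 1: p=4, d=9, C=4, tardiness=max(0,4-9)=0
  Job 2: p=6, d=20, C=10, tardiness=max(0,10-20)=0
  Job 3: p=5, d=21, C=15, tardiness=max(0,15-21)=0
Total tardiness = 0

0


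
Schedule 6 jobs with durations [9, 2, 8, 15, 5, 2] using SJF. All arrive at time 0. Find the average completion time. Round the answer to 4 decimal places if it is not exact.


SJF order (ascending): [2, 2, 5, 8, 9, 15]
Completion times:
  Job 1: burst=2, C=2
  Job 2: burst=2, C=4
  Job 3: burst=5, C=9
  Job 4: burst=8, C=17
  Job 5: burst=9, C=26
  Job 6: burst=15, C=41
Average completion = 99/6 = 16.5

16.5


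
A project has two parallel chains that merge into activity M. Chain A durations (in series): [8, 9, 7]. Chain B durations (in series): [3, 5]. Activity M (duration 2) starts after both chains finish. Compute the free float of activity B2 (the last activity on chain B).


ES(B2) = sum of predecessors on chain B = 3
EF(B2) = ES + duration = 3 + 5 = 8
Successor of B2 is M. ES(M) = max(sum(A), sum(B)) = max(24, 8) = 24
Free float = ES(successor) - EF(current) = 24 - 8 = 16

16


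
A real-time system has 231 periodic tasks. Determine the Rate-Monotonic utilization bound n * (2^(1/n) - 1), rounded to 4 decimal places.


Compute 2^(1/231) = 1.0030051436
Subtract 1: 1.0030051436 - 1 = 0.0030051436
Multiply by n: 231 * 0.0030051436 = 0.6941881716
Round to 4 dp: 0.6942

0.6942


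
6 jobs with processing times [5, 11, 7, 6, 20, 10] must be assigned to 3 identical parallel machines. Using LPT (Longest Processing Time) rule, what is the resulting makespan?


Sort jobs in decreasing order (LPT): [20, 11, 10, 7, 6, 5]
Assign each job to the least loaded machine:
  Machine 1: jobs [20], load = 20
  Machine 2: jobs [11, 6, 5], load = 22
  Machine 3: jobs [10, 7], load = 17
Makespan = max load = 22

22


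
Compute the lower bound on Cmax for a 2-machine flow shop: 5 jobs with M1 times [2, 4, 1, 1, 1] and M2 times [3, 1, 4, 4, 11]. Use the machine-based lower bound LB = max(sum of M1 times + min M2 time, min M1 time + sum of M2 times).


LB1 = sum(M1 times) + min(M2 times) = 9 + 1 = 10
LB2 = min(M1 times) + sum(M2 times) = 1 + 23 = 24
Lower bound = max(LB1, LB2) = max(10, 24) = 24

24


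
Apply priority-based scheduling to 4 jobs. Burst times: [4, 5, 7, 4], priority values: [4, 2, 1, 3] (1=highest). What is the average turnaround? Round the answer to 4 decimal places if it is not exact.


Sort by priority (ascending = highest first):
Order: [(1, 7), (2, 5), (3, 4), (4, 4)]
Completion times:
  Priority 1, burst=7, C=7
  Priority 2, burst=5, C=12
  Priority 3, burst=4, C=16
  Priority 4, burst=4, C=20
Average turnaround = 55/4 = 13.75

13.75


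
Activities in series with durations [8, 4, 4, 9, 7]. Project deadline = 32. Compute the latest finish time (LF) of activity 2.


LF(activity 2) = deadline - sum of successor durations
Successors: activities 3 through 5 with durations [4, 9, 7]
Sum of successor durations = 20
LF = 32 - 20 = 12

12


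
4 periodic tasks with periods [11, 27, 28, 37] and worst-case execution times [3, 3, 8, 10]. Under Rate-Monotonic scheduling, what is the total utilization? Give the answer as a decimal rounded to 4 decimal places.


Compute individual utilizations (exact fractions):
  Task 1: C/T = 3/11 (approx. 0.2727)
  Task 2: C/T = 3/27 = 1/9 (approx. 0.1111)
  Task 3: C/T = 8/28 = 2/7 (approx. 0.2857)
  Task 4: C/T = 10/37 (approx. 0.2703)
Total utilization U = 3/11 + 1/9 + 2/7 + 10/37 = 24098/25641
Rounded to 4 decimal places: U = 0.9398
RM (Liu & Layland) bound for 4 tasks = 0.756828; compare with U = 24098/25641 (approx. 0.939823)
bound < U <= 1, so the RM sufficient condition is not met (inconclusive; an exact test such as response-time analysis is needed).

0.9398


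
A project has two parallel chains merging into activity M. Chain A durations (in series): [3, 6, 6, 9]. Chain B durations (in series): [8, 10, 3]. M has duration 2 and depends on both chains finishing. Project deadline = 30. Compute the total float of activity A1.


Forward pass: ES(A1) = sum of predecessors on chain A = 0
EF = ES + duration = 0 + 3 = 3
Backward pass: LF(M) = deadline = 30; LS(M) = 30 - 2 = 28
LF(A1) = LS(M) - sum(successors on chain A) = 28 - 21 = 7
LS = LF - duration = 7 - 3 = 4
Total float = LS - ES = 4 - 0 = 4

4


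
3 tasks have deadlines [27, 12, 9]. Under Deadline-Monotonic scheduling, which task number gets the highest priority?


Sort tasks by relative deadline (ascending):
  Task 3: deadline = 9
  Task 2: deadline = 12
  Task 1: deadline = 27
Priority order (highest first): [3, 2, 1]
Highest priority task = 3

3


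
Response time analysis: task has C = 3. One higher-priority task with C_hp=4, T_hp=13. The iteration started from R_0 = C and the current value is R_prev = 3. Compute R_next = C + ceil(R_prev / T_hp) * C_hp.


R_next = C + ceil(R_prev / T_hp) * C_hp
ceil(3 / 13) = ceil(0.2308) = 1
Interference = 1 * 4 = 4
R_next = 3 + 4 = 7

7


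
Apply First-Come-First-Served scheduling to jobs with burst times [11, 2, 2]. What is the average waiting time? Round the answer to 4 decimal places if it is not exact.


FCFS order (as given): [11, 2, 2]
Waiting times:
  Job 1: wait = 0
  Job 2: wait = 11
  Job 3: wait = 13
Sum of waiting times = 24
Average waiting time = 24/3 = 8.0

8.0


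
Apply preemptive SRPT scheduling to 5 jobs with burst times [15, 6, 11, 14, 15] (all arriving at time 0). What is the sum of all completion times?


Since all jobs arrive at t=0, SRPT equals SPT ordering.
SPT order: [6, 11, 14, 15, 15]
Completion times:
  Job 1: p=6, C=6
  Job 2: p=11, C=17
  Job 3: p=14, C=31
  Job 4: p=15, C=46
  Job 5: p=15, C=61
Total completion time = 6 + 17 + 31 + 46 + 61 = 161

161


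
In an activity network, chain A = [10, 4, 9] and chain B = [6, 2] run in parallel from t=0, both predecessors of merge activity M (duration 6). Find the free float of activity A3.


ES(A3) = sum of predecessors on chain A = 14
EF(A3) = ES + duration = 14 + 9 = 23
Successor of A3 is M. ES(M) = max(sum(A), sum(B)) = max(23, 8) = 23
Free float = ES(successor) - EF(current) = 23 - 23 = 0

0


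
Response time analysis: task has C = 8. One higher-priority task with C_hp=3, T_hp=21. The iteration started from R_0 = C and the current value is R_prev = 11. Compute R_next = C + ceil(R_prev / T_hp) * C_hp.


R_next = C + ceil(R_prev / T_hp) * C_hp
ceil(11 / 21) = ceil(0.5238) = 1
Interference = 1 * 3 = 3
R_next = 8 + 3 = 11
R_next = R_prev, so the iteration has converged (response time = 11).

11


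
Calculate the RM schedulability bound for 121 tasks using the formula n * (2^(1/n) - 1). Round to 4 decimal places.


Compute 2^(1/121) = 1.0057449283
Subtract 1: 1.0057449283 - 1 = 0.0057449283
Multiply by n: 121 * 0.0057449283 = 0.6951363243
Round to 4 dp: 0.6951

0.6951


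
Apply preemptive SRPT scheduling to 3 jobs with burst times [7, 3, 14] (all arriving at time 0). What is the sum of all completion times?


Since all jobs arrive at t=0, SRPT equals SPT ordering.
SPT order: [3, 7, 14]
Completion times:
  Job 1: p=3, C=3
  Job 2: p=7, C=10
  Job 3: p=14, C=24
Total completion time = 3 + 10 + 24 = 37

37


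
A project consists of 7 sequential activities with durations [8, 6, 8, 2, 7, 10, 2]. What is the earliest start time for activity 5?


Activity 5 starts after activities 1 through 4 complete.
Predecessor durations: [8, 6, 8, 2]
ES = 8 + 6 + 8 + 2 = 24

24


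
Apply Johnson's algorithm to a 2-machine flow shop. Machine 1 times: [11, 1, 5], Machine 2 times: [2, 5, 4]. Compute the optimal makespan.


Apply Johnson's rule:
  Group 1 (a <= b): [(2, 1, 5)]
  Group 2 (a > b): [(3, 5, 4), (1, 11, 2)]
Optimal job order: [2, 3, 1]
Schedule:
  Job 2: M1 done at 1, M2 done at 6
  Job 3: M1 done at 6, M2 done at 10
  Job 1: M1 done at 17, M2 done at 19
Makespan = 19

19


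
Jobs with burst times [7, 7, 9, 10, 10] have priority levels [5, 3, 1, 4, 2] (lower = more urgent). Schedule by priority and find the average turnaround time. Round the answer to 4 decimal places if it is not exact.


Sort by priority (ascending = highest first):
Order: [(1, 9), (2, 10), (3, 7), (4, 10), (5, 7)]
Completion times:
  Priority 1, burst=9, C=9
  Priority 2, burst=10, C=19
  Priority 3, burst=7, C=26
  Priority 4, burst=10, C=36
  Priority 5, burst=7, C=43
Average turnaround = 133/5 = 26.6

26.6


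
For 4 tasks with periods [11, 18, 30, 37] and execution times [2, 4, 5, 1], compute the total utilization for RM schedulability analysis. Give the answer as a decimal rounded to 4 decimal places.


Compute individual utilizations (exact fractions):
  Task 1: C/T = 2/11 (approx. 0.1818)
  Task 2: C/T = 4/18 = 2/9 (approx. 0.2222)
  Task 3: C/T = 5/30 = 1/6 (approx. 0.1667)
  Task 4: C/T = 1/37 (approx. 0.027)
Total utilization U = 2/11 + 2/9 + 1/6 + 1/37 = 4379/7326
Rounded to 4 decimal places: U = 0.5977
RM (Liu & Layland) bound for 4 tasks = 0.756828; compare with U = 4379/7326 (approx. 0.597734)
U <= bound, so schedulable by RM sufficient condition.

0.5977


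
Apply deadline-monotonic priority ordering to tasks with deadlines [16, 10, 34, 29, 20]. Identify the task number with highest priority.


Sort tasks by relative deadline (ascending):
  Task 2: deadline = 10
  Task 1: deadline = 16
  Task 5: deadline = 20
  Task 4: deadline = 29
  Task 3: deadline = 34
Priority order (highest first): [2, 1, 5, 4, 3]
Highest priority task = 2

2


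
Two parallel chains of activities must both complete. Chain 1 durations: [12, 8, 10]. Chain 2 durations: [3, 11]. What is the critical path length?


Path A total = 12 + 8 + 10 = 30
Path B total = 3 + 11 = 14
Critical path = longest path = max(30, 14) = 30

30


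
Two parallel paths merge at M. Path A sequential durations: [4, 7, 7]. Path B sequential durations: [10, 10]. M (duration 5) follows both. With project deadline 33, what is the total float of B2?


Forward pass: ES(B2) = sum of predecessors on chain B = 10
EF = ES + duration = 10 + 10 = 20
Backward pass: LF(M) = deadline = 33; LS(M) = 33 - 5 = 28
LF(B2) = LS(M) - sum(successors on chain B) = 28 - 0 = 28
LS = LF - duration = 28 - 10 = 18
Total float = LS - ES = 18 - 10 = 8

8


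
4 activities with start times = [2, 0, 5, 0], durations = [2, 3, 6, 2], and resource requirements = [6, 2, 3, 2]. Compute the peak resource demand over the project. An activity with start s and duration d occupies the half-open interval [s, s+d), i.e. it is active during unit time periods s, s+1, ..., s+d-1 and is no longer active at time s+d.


Each activity i is active on [start_i, start_i + duration_i).
Compute total resource usage per time slot:
  t=0: active resources = [2, 2], total = 4
  t=1: active resources = [2, 2], total = 4
  t=2: active resources = [6, 2], total = 8
  t=3: active resources = [6], total = 6
  t=4: active resources = [], total = 0
  t=5: active resources = [3], total = 3
  t=6: active resources = [3], total = 3
  t=7: active resources = [3], total = 3
  t=8: active resources = [3], total = 3
  t=9: active resources = [3], total = 3
  t=10: active resources = [3], total = 3
Peak resource demand = 8

8


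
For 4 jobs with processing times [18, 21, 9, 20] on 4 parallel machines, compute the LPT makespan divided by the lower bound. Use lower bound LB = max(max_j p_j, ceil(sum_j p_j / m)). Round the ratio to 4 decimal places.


LPT order: [21, 20, 18, 9]
Machine loads after assignment: [21, 20, 18, 9]
LPT makespan = 21
Lower bound = max(max_job, ceil(total/4)) = max(21, 17) = 21
Ratio = 21 / 21 = 1.0

1.0


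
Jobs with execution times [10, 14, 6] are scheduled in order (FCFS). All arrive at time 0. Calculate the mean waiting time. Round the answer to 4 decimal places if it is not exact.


FCFS order (as given): [10, 14, 6]
Waiting times:
  Job 1: wait = 0
  Job 2: wait = 10
  Job 3: wait = 24
Sum of waiting times = 34
Average waiting time = 34/3 = 11.3333

11.3333


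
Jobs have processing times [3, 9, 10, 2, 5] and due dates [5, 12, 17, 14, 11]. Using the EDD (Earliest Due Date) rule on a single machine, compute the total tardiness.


Sort by due date (EDD order): [(3, 5), (5, 11), (9, 12), (2, 14), (10, 17)]
Compute completion times and tardiness:
  Job 1: p=3, d=5, C=3, tardiness=max(0,3-5)=0
  Job 2: p=5, d=11, C=8, tardiness=max(0,8-11)=0
  Job 3: p=9, d=12, C=17, tardiness=max(0,17-12)=5
  Job 4: p=2, d=14, C=19, tardiness=max(0,19-14)=5
  Job 5: p=10, d=17, C=29, tardiness=max(0,29-17)=12
Total tardiness = 22

22


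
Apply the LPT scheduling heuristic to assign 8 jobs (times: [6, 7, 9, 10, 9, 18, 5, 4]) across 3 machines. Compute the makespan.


Sort jobs in decreasing order (LPT): [18, 10, 9, 9, 7, 6, 5, 4]
Assign each job to the least loaded machine:
  Machine 1: jobs [18, 5], load = 23
  Machine 2: jobs [10, 7, 6], load = 23
  Machine 3: jobs [9, 9, 4], load = 22
Makespan = max load = 23

23


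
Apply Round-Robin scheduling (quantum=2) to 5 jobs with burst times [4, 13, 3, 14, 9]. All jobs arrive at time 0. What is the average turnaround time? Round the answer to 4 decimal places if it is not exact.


Time quantum = 2
Execution trace:
  J1 runs 2 units, time = 2
  J2 runs 2 units, time = 4
  J3 runs 2 units, time = 6
  J4 runs 2 units, time = 8
  J5 runs 2 units, time = 10
  J1 runs 2 units, time = 12
  J2 runs 2 units, time = 14
  J3 runs 1 units, time = 15
  J4 runs 2 units, time = 17
  J5 runs 2 units, time = 19
  J2 runs 2 units, time = 21
  J4 runs 2 units, time = 23
  J5 runs 2 units, time = 25
  J2 runs 2 units, time = 27
  J4 runs 2 units, time = 29
  J5 runs 2 units, time = 31
  J2 runs 2 units, time = 33
  J4 runs 2 units, time = 35
  J5 runs 1 units, time = 36
  J2 runs 2 units, time = 38
  J4 runs 2 units, time = 40
  J2 runs 1 units, time = 41
  J4 runs 2 units, time = 43
Finish times: [12, 41, 15, 43, 36]
Average turnaround = 147/5 = 29.4

29.4


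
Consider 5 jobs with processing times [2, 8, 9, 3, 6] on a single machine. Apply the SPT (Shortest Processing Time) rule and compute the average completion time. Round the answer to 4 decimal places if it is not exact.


Sort jobs by processing time (SPT order): [2, 3, 6, 8, 9]
Compute completion times sequentially:
  Job 1: processing = 2, completes at 2
  Job 2: processing = 3, completes at 5
  Job 3: processing = 6, completes at 11
  Job 4: processing = 8, completes at 19
  Job 5: processing = 9, completes at 28
Sum of completion times = 65
Average completion time = 65/5 = 13.0

13.0


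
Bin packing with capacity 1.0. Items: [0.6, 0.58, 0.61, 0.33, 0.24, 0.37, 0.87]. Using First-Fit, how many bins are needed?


Place items sequentially using First-Fit:
  Item 0.6 -> new Bin 1
  Item 0.58 -> new Bin 2
  Item 0.61 -> new Bin 3
  Item 0.33 -> Bin 1 (now 0.93)
  Item 0.24 -> Bin 2 (now 0.82)
  Item 0.37 -> Bin 3 (now 0.98)
  Item 0.87 -> new Bin 4
Total bins used = 4

4


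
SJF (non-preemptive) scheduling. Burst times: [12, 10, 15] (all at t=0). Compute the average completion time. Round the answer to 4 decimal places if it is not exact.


SJF order (ascending): [10, 12, 15]
Completion times:
  Job 1: burst=10, C=10
  Job 2: burst=12, C=22
  Job 3: burst=15, C=37
Average completion = 69/3 = 23.0

23.0


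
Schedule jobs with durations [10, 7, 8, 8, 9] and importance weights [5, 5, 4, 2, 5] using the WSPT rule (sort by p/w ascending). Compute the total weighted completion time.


Compute p/w ratios and sort ascending (WSPT): [(7, 5), (9, 5), (10, 5), (8, 4), (8, 2)]
Compute weighted completion times:
  Job (p=7,w=5): C=7, w*C=5*7=35
  Job (p=9,w=5): C=16, w*C=5*16=80
  Job (p=10,w=5): C=26, w*C=5*26=130
  Job (p=8,w=4): C=34, w*C=4*34=136
  Job (p=8,w=2): C=42, w*C=2*42=84
Total weighted completion time = 465

465


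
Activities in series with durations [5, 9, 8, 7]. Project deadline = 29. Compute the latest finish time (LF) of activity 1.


LF(activity 1) = deadline - sum of successor durations
Successors: activities 2 through 4 with durations [9, 8, 7]
Sum of successor durations = 24
LF = 29 - 24 = 5

5


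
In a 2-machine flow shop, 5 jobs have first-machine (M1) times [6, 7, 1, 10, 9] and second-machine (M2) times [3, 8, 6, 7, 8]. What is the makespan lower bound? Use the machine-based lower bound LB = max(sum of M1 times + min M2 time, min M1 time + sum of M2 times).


LB1 = sum(M1 times) + min(M2 times) = 33 + 3 = 36
LB2 = min(M1 times) + sum(M2 times) = 1 + 32 = 33
Lower bound = max(LB1, LB2) = max(36, 33) = 36

36


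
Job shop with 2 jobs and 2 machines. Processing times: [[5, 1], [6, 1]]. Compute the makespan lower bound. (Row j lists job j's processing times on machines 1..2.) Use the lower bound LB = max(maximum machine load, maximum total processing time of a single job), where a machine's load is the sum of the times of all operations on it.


Machine loads:
  Machine 1: 5 + 6 = 11
  Machine 2: 1 + 1 = 2
Max machine load = 11
Job totals:
  Job 1: 6
  Job 2: 7
Max job total = 7
Lower bound = max(11, 7) = 11

11


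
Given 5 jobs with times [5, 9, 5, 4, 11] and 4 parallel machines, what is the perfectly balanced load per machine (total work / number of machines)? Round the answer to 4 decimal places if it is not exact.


Total processing time = 5 + 9 + 5 + 4 + 11 = 34
Number of machines = 4
Ideal balanced load = 34 / 4 = 8.5

8.5


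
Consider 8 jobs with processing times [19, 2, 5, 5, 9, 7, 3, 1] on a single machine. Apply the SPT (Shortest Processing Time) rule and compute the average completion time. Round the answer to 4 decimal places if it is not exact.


Sort jobs by processing time (SPT order): [1, 2, 3, 5, 5, 7, 9, 19]
Compute completion times sequentially:
  Job 1: processing = 1, completes at 1
  Job 2: processing = 2, completes at 3
  Job 3: processing = 3, completes at 6
  Job 4: processing = 5, completes at 11
  Job 5: processing = 5, completes at 16
  Job 6: processing = 7, completes at 23
  Job 7: processing = 9, completes at 32
  Job 8: processing = 19, completes at 51
Sum of completion times = 143
Average completion time = 143/8 = 17.875

17.875


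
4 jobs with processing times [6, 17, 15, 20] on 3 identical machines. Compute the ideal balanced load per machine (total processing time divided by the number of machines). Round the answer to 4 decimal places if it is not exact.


Total processing time = 6 + 17 + 15 + 20 = 58
Number of machines = 3
Ideal balanced load = 58 / 3 = 19.3333

19.3333


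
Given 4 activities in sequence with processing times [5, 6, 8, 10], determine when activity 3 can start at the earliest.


Activity 3 starts after activities 1 through 2 complete.
Predecessor durations: [5, 6]
ES = 5 + 6 = 11

11


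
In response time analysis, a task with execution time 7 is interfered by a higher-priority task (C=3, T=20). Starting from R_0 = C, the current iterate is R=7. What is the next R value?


R_next = C + ceil(R_prev / T_hp) * C_hp
ceil(7 / 20) = ceil(0.35) = 1
Interference = 1 * 3 = 3
R_next = 7 + 3 = 10

10


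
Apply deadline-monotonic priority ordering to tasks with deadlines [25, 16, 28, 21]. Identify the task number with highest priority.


Sort tasks by relative deadline (ascending):
  Task 2: deadline = 16
  Task 4: deadline = 21
  Task 1: deadline = 25
  Task 3: deadline = 28
Priority order (highest first): [2, 4, 1, 3]
Highest priority task = 2

2


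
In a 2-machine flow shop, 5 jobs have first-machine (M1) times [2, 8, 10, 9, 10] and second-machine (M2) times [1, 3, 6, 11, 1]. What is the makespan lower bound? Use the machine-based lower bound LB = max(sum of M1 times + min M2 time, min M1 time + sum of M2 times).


LB1 = sum(M1 times) + min(M2 times) = 39 + 1 = 40
LB2 = min(M1 times) + sum(M2 times) = 2 + 22 = 24
Lower bound = max(LB1, LB2) = max(40, 24) = 40

40


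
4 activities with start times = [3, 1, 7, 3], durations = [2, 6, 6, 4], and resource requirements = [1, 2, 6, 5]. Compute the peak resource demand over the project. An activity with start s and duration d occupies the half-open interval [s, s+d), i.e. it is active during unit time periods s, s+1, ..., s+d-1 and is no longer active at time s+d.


Each activity i is active on [start_i, start_i + duration_i).
Compute total resource usage per time slot:
  t=0: active resources = [], total = 0
  t=1: active resources = [2], total = 2
  t=2: active resources = [2], total = 2
  t=3: active resources = [1, 2, 5], total = 8
  t=4: active resources = [1, 2, 5], total = 8
  t=5: active resources = [2, 5], total = 7
  t=6: active resources = [2, 5], total = 7
  t=7: active resources = [6], total = 6
  t=8: active resources = [6], total = 6
  t=9: active resources = [6], total = 6
  t=10: active resources = [6], total = 6
  t=11: active resources = [6], total = 6
  t=12: active resources = [6], total = 6
Peak resource demand = 8

8


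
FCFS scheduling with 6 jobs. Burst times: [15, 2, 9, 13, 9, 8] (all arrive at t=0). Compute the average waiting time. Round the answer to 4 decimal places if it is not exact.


FCFS order (as given): [15, 2, 9, 13, 9, 8]
Waiting times:
  Job 1: wait = 0
  Job 2: wait = 15
  Job 3: wait = 17
  Job 4: wait = 26
  Job 5: wait = 39
  Job 6: wait = 48
Sum of waiting times = 145
Average waiting time = 145/6 = 24.1667

24.1667


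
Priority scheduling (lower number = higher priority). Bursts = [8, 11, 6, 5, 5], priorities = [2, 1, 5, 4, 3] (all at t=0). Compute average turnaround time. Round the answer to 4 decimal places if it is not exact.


Sort by priority (ascending = highest first):
Order: [(1, 11), (2, 8), (3, 5), (4, 5), (5, 6)]
Completion times:
  Priority 1, burst=11, C=11
  Priority 2, burst=8, C=19
  Priority 3, burst=5, C=24
  Priority 4, burst=5, C=29
  Priority 5, burst=6, C=35
Average turnaround = 118/5 = 23.6

23.6


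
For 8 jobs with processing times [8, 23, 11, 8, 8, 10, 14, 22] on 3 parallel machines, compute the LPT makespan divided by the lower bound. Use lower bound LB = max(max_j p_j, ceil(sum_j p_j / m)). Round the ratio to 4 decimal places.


LPT order: [23, 22, 14, 11, 10, 8, 8, 8]
Machine loads after assignment: [39, 32, 33]
LPT makespan = 39
Lower bound = max(max_job, ceil(total/3)) = max(23, 35) = 35
Ratio = 39 / 35 = 1.1143

1.1143


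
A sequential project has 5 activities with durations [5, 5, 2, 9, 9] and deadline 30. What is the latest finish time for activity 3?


LF(activity 3) = deadline - sum of successor durations
Successors: activities 4 through 5 with durations [9, 9]
Sum of successor durations = 18
LF = 30 - 18 = 12

12


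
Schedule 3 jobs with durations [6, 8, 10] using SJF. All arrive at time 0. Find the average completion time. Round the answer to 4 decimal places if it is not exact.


SJF order (ascending): [6, 8, 10]
Completion times:
  Job 1: burst=6, C=6
  Job 2: burst=8, C=14
  Job 3: burst=10, C=24
Average completion = 44/3 = 14.6667

14.6667


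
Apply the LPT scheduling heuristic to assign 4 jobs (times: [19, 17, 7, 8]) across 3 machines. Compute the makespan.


Sort jobs in decreasing order (LPT): [19, 17, 8, 7]
Assign each job to the least loaded machine:
  Machine 1: jobs [19], load = 19
  Machine 2: jobs [17], load = 17
  Machine 3: jobs [8, 7], load = 15
Makespan = max load = 19

19


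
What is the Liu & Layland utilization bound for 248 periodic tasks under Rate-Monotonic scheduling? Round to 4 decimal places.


Compute 2^(1/248) = 1.0027988578
Subtract 1: 1.0027988578 - 1 = 0.0027988578
Multiply by n: 248 * 0.0027988578 = 0.6941167344
Round to 4 dp: 0.6941

0.6941


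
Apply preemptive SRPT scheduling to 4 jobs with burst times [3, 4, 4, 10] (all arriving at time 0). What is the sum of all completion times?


Since all jobs arrive at t=0, SRPT equals SPT ordering.
SPT order: [3, 4, 4, 10]
Completion times:
  Job 1: p=3, C=3
  Job 2: p=4, C=7
  Job 3: p=4, C=11
  Job 4: p=10, C=21
Total completion time = 3 + 7 + 11 + 21 = 42

42


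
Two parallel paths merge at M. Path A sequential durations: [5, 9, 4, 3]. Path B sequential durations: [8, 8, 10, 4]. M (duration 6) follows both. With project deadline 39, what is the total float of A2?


Forward pass: ES(A2) = sum of predecessors on chain A = 5
EF = ES + duration = 5 + 9 = 14
Backward pass: LF(M) = deadline = 39; LS(M) = 39 - 6 = 33
LF(A2) = LS(M) - sum(successors on chain A) = 33 - 7 = 26
LS = LF - duration = 26 - 9 = 17
Total float = LS - ES = 17 - 5 = 12

12


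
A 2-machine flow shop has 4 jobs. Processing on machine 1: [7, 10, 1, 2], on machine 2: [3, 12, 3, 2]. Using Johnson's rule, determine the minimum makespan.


Apply Johnson's rule:
  Group 1 (a <= b): [(3, 1, 3), (4, 2, 2), (2, 10, 12)]
  Group 2 (a > b): [(1, 7, 3)]
Optimal job order: [3, 4, 2, 1]
Schedule:
  Job 3: M1 done at 1, M2 done at 4
  Job 4: M1 done at 3, M2 done at 6
  Job 2: M1 done at 13, M2 done at 25
  Job 1: M1 done at 20, M2 done at 28
Makespan = 28

28


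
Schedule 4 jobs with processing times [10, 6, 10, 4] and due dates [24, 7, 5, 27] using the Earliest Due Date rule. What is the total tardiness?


Sort by due date (EDD order): [(10, 5), (6, 7), (10, 24), (4, 27)]
Compute completion times and tardiness:
  Job 1: p=10, d=5, C=10, tardiness=max(0,10-5)=5
  Job 2: p=6, d=7, C=16, tardiness=max(0,16-7)=9
  Job 3: p=10, d=24, C=26, tardiness=max(0,26-24)=2
  Job 4: p=4, d=27, C=30, tardiness=max(0,30-27)=3
Total tardiness = 19

19


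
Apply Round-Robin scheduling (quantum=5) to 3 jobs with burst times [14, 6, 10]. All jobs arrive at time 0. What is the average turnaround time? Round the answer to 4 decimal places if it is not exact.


Time quantum = 5
Execution trace:
  J1 runs 5 units, time = 5
  J2 runs 5 units, time = 10
  J3 runs 5 units, time = 15
  J1 runs 5 units, time = 20
  J2 runs 1 units, time = 21
  J3 runs 5 units, time = 26
  J1 runs 4 units, time = 30
Finish times: [30, 21, 26]
Average turnaround = 77/3 = 25.6667

25.6667


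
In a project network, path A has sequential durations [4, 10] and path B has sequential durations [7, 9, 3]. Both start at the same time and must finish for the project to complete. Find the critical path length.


Path A total = 4 + 10 = 14
Path B total = 7 + 9 + 3 = 19
Critical path = longest path = max(14, 19) = 19

19


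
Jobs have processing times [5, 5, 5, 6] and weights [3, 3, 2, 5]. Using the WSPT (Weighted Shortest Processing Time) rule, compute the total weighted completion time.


Compute p/w ratios and sort ascending (WSPT): [(6, 5), (5, 3), (5, 3), (5, 2)]
Compute weighted completion times:
  Job (p=6,w=5): C=6, w*C=5*6=30
  Job (p=5,w=3): C=11, w*C=3*11=33
  Job (p=5,w=3): C=16, w*C=3*16=48
  Job (p=5,w=2): C=21, w*C=2*21=42
Total weighted completion time = 153

153


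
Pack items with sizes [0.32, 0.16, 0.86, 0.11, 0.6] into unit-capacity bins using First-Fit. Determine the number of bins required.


Place items sequentially using First-Fit:
  Item 0.32 -> new Bin 1
  Item 0.16 -> Bin 1 (now 0.48)
  Item 0.86 -> new Bin 2
  Item 0.11 -> Bin 1 (now 0.59)
  Item 0.6 -> new Bin 3
Total bins used = 3

3


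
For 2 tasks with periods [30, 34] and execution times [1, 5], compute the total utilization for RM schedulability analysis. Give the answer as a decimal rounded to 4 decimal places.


Compute individual utilizations (exact fractions):
  Task 1: C/T = 1/30 (approx. 0.0333)
  Task 2: C/T = 5/34 (approx. 0.1471)
Total utilization U = 1/30 + 5/34 = 46/255
Rounded to 4 decimal places: U = 0.1804
RM (Liu & Layland) bound for 2 tasks = 0.828427; compare with U = 46/255 (approx. 0.180392)
U <= bound, so schedulable by RM sufficient condition.

0.1804


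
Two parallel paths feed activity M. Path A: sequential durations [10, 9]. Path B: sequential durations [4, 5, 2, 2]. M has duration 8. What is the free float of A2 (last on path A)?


ES(A2) = sum of predecessors on chain A = 10
EF(A2) = ES + duration = 10 + 9 = 19
Successor of A2 is M. ES(M) = max(sum(A), sum(B)) = max(19, 13) = 19
Free float = ES(successor) - EF(current) = 19 - 19 = 0

0


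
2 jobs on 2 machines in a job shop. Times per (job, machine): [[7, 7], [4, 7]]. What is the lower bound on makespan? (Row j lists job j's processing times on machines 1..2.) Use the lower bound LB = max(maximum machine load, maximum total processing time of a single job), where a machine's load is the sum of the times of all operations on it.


Machine loads:
  Machine 1: 7 + 4 = 11
  Machine 2: 7 + 7 = 14
Max machine load = 14
Job totals:
  Job 1: 14
  Job 2: 11
Max job total = 14
Lower bound = max(14, 14) = 14

14


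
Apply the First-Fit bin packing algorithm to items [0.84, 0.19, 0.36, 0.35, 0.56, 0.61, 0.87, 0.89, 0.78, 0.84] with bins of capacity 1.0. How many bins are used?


Place items sequentially using First-Fit:
  Item 0.84 -> new Bin 1
  Item 0.19 -> new Bin 2
  Item 0.36 -> Bin 2 (now 0.55)
  Item 0.35 -> Bin 2 (now 0.9)
  Item 0.56 -> new Bin 3
  Item 0.61 -> new Bin 4
  Item 0.87 -> new Bin 5
  Item 0.89 -> new Bin 6
  Item 0.78 -> new Bin 7
  Item 0.84 -> new Bin 8
Total bins used = 8

8


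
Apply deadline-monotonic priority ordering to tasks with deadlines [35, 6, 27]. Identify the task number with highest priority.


Sort tasks by relative deadline (ascending):
  Task 2: deadline = 6
  Task 3: deadline = 27
  Task 1: deadline = 35
Priority order (highest first): [2, 3, 1]
Highest priority task = 2

2


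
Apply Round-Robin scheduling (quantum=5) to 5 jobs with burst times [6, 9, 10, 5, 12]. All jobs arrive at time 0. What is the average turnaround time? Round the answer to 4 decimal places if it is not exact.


Time quantum = 5
Execution trace:
  J1 runs 5 units, time = 5
  J2 runs 5 units, time = 10
  J3 runs 5 units, time = 15
  J4 runs 5 units, time = 20
  J5 runs 5 units, time = 25
  J1 runs 1 units, time = 26
  J2 runs 4 units, time = 30
  J3 runs 5 units, time = 35
  J5 runs 5 units, time = 40
  J5 runs 2 units, time = 42
Finish times: [26, 30, 35, 20, 42]
Average turnaround = 153/5 = 30.6

30.6


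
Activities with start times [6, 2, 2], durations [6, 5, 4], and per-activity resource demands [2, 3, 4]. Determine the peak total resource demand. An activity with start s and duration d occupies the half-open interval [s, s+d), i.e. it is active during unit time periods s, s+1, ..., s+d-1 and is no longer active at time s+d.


Each activity i is active on [start_i, start_i + duration_i).
Compute total resource usage per time slot:
  t=0: active resources = [], total = 0
  t=1: active resources = [], total = 0
  t=2: active resources = [3, 4], total = 7
  t=3: active resources = [3, 4], total = 7
  t=4: active resources = [3, 4], total = 7
  t=5: active resources = [3, 4], total = 7
  t=6: active resources = [2, 3], total = 5
  t=7: active resources = [2], total = 2
  t=8: active resources = [2], total = 2
  t=9: active resources = [2], total = 2
  t=10: active resources = [2], total = 2
  t=11: active resources = [2], total = 2
Peak resource demand = 7

7


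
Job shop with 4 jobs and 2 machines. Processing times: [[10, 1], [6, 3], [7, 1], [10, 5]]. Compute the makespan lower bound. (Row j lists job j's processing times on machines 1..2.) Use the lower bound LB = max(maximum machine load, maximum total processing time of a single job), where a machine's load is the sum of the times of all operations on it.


Machine loads:
  Machine 1: 10 + 6 + 7 + 10 = 33
  Machine 2: 1 + 3 + 1 + 5 = 10
Max machine load = 33
Job totals:
  Job 1: 11
  Job 2: 9
  Job 3: 8
  Job 4: 15
Max job total = 15
Lower bound = max(33, 15) = 33

33


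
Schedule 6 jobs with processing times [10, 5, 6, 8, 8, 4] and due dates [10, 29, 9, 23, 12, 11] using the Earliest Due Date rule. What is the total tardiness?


Sort by due date (EDD order): [(6, 9), (10, 10), (4, 11), (8, 12), (8, 23), (5, 29)]
Compute completion times and tardiness:
  Job 1: p=6, d=9, C=6, tardiness=max(0,6-9)=0
  Job 2: p=10, d=10, C=16, tardiness=max(0,16-10)=6
  Job 3: p=4, d=11, C=20, tardiness=max(0,20-11)=9
  Job 4: p=8, d=12, C=28, tardiness=max(0,28-12)=16
  Job 5: p=8, d=23, C=36, tardiness=max(0,36-23)=13
  Job 6: p=5, d=29, C=41, tardiness=max(0,41-29)=12
Total tardiness = 56

56


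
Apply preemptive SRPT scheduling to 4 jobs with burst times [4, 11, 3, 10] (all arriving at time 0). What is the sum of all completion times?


Since all jobs arrive at t=0, SRPT equals SPT ordering.
SPT order: [3, 4, 10, 11]
Completion times:
  Job 1: p=3, C=3
  Job 2: p=4, C=7
  Job 3: p=10, C=17
  Job 4: p=11, C=28
Total completion time = 3 + 7 + 17 + 28 = 55

55


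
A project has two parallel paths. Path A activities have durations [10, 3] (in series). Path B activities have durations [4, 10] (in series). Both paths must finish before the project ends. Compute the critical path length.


Path A total = 10 + 3 = 13
Path B total = 4 + 10 = 14
Critical path = longest path = max(13, 14) = 14

14


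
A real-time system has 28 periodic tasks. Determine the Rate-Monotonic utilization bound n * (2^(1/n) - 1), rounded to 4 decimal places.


Compute 2^(1/28) = 1.0250642120
Subtract 1: 1.0250642120 - 1 = 0.0250642120
Multiply by n: 28 * 0.0250642120 = 0.7017979360
Round to 4 dp: 0.7018

0.7018


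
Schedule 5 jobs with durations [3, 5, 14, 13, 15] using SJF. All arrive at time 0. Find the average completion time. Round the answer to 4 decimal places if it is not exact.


SJF order (ascending): [3, 5, 13, 14, 15]
Completion times:
  Job 1: burst=3, C=3
  Job 2: burst=5, C=8
  Job 3: burst=13, C=21
  Job 4: burst=14, C=35
  Job 5: burst=15, C=50
Average completion = 117/5 = 23.4

23.4


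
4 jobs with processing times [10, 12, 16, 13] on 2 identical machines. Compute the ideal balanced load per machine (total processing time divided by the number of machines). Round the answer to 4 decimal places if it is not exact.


Total processing time = 10 + 12 + 16 + 13 = 51
Number of machines = 2
Ideal balanced load = 51 / 2 = 25.5

25.5


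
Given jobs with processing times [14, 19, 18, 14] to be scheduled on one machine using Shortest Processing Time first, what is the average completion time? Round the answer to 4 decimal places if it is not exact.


Sort jobs by processing time (SPT order): [14, 14, 18, 19]
Compute completion times sequentially:
  Job 1: processing = 14, completes at 14
  Job 2: processing = 14, completes at 28
  Job 3: processing = 18, completes at 46
  Job 4: processing = 19, completes at 65
Sum of completion times = 153
Average completion time = 153/4 = 38.25

38.25
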